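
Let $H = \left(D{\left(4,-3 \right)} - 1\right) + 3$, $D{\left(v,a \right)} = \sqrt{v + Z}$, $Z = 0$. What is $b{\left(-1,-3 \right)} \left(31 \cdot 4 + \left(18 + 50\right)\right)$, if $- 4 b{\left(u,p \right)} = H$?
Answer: $-192$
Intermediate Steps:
$D{\left(v,a \right)} = \sqrt{v}$ ($D{\left(v,a \right)} = \sqrt{v + 0} = \sqrt{v}$)
$H = 4$ ($H = \left(\sqrt{4} - 1\right) + 3 = \left(2 - 1\right) + 3 = 1 + 3 = 4$)
$b{\left(u,p \right)} = -1$ ($b{\left(u,p \right)} = \left(- \frac{1}{4}\right) 4 = -1$)
$b{\left(-1,-3 \right)} \left(31 \cdot 4 + \left(18 + 50\right)\right) = - (31 \cdot 4 + \left(18 + 50\right)) = - (124 + 68) = \left(-1\right) 192 = -192$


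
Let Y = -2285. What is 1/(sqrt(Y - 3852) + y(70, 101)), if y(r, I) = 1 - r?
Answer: -69/10898 - 19*I*sqrt(17)/10898 ≈ -0.0063314 - 0.0071884*I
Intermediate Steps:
1/(sqrt(Y - 3852) + y(70, 101)) = 1/(sqrt(-2285 - 3852) + (1 - 1*70)) = 1/(sqrt(-6137) + (1 - 70)) = 1/(19*I*sqrt(17) - 69) = 1/(-69 + 19*I*sqrt(17))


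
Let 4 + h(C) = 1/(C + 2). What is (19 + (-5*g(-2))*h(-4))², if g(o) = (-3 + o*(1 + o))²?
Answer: 6889/4 ≈ 1722.3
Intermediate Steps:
h(C) = -4 + 1/(2 + C) (h(C) = -4 + 1/(C + 2) = -4 + 1/(2 + C))
(19 + (-5*g(-2))*h(-4))² = (19 + (-5*(-3 - 2 + (-2)²)²)*((-7 - 4*(-4))/(2 - 4)))² = (19 + (-5*(-3 - 2 + 4)²)*((-7 + 16)/(-2)))² = (19 + (-5*(-1)²)*(-½*9))² = (19 - 5*1*(-9/2))² = (19 - 5*(-9/2))² = (19 + 45/2)² = (83/2)² = 6889/4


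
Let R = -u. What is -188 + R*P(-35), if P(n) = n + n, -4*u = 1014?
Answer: -17933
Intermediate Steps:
u = -507/2 (u = -¼*1014 = -507/2 ≈ -253.50)
P(n) = 2*n
R = 507/2 (R = -1*(-507/2) = 507/2 ≈ 253.50)
-188 + R*P(-35) = -188 + 507*(2*(-35))/2 = -188 + (507/2)*(-70) = -188 - 17745 = -17933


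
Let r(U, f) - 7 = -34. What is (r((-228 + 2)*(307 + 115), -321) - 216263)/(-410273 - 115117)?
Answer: 21629/52539 ≈ 0.41167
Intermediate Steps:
r(U, f) = -27 (r(U, f) = 7 - 34 = -27)
(r((-228 + 2)*(307 + 115), -321) - 216263)/(-410273 - 115117) = (-27 - 216263)/(-410273 - 115117) = -216290/(-525390) = -216290*(-1/525390) = 21629/52539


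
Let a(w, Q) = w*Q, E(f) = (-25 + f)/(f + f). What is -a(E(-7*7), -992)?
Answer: 36704/49 ≈ 749.06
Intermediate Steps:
E(f) = (-25 + f)/(2*f) (E(f) = (-25 + f)/((2*f)) = (-25 + f)*(1/(2*f)) = (-25 + f)/(2*f))
a(w, Q) = Q*w
-a(E(-7*7), -992) = -(-992)*(-25 - 7*7)/(2*((-7*7))) = -(-992)*(1/2)*(-25 - 49)/(-49) = -(-992)*(1/2)*(-1/49)*(-74) = -(-992)*37/49 = -1*(-36704/49) = 36704/49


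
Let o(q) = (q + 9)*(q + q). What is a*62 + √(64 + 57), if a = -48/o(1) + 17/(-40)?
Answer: -3283/20 ≈ -164.15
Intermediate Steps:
o(q) = 2*q*(9 + q) (o(q) = (9 + q)*(2*q) = 2*q*(9 + q))
a = -113/40 (a = -48*1/(2*(9 + 1)) + 17/(-40) = -48/(2*1*10) + 17*(-1/40) = -48/20 - 17/40 = -48*1/20 - 17/40 = -12/5 - 17/40 = -113/40 ≈ -2.8250)
a*62 + √(64 + 57) = -113/40*62 + √(64 + 57) = -3503/20 + √121 = -3503/20 + 11 = -3283/20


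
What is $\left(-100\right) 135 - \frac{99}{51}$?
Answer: $- \frac{229533}{17} \approx -13502.0$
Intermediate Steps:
$\left(-100\right) 135 - \frac{99}{51} = -13500 - \frac{33}{17} = - \frac{229533}{17}$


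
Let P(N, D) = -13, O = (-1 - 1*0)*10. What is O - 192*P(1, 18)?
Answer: 2486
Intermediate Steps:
O = -10 (O = (-1 + 0)*10 = -1*10 = -10)
O - 192*P(1, 18) = -10 - 192*(-13) = -10 + 2496 = 2486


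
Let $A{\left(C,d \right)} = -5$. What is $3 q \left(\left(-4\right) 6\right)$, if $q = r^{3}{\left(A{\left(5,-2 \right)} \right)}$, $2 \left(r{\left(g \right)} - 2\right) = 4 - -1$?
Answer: $-6561$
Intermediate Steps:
$r{\left(g \right)} = \frac{9}{2}$ ($r{\left(g \right)} = 2 + \frac{4 - -1}{2} = 2 + \frac{4 + 1}{2} = 2 + \frac{1}{2} \cdot 5 = 2 + \frac{5}{2} = \frac{9}{2}$)
$q = \frac{729}{8}$ ($q = \left(\frac{9}{2}\right)^{3} = \frac{729}{8} \approx 91.125$)
$3 q \left(\left(-4\right) 6\right) = 3 \cdot \frac{729}{8} \left(\left(-4\right) 6\right) = \frac{2187}{8} \left(-24\right) = -6561$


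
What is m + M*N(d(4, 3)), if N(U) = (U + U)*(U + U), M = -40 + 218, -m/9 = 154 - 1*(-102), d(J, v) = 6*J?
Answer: 407808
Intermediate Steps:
m = -2304 (m = -9*(154 - 1*(-102)) = -9*(154 + 102) = -9*256 = -2304)
M = 178
N(U) = 4*U² (N(U) = (2*U)*(2*U) = 4*U²)
m + M*N(d(4, 3)) = -2304 + 178*(4*(6*4)²) = -2304 + 178*(4*24²) = -2304 + 178*(4*576) = -2304 + 178*2304 = -2304 + 410112 = 407808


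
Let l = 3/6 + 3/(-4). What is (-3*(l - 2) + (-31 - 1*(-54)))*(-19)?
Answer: -2261/4 ≈ -565.25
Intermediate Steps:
l = -¼ (l = 3*(⅙) + 3*(-¼) = ½ - ¾ = -¼ ≈ -0.25000)
(-3*(l - 2) + (-31 - 1*(-54)))*(-19) = (-3*(-¼ - 2) + (-31 - 1*(-54)))*(-19) = (-3*(-9/4) + (-31 + 54))*(-19) = (27/4 + 23)*(-19) = (119/4)*(-19) = -2261/4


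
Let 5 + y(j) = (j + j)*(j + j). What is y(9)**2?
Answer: 101761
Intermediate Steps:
y(j) = -5 + 4*j**2 (y(j) = -5 + (j + j)*(j + j) = -5 + (2*j)*(2*j) = -5 + 4*j**2)
y(9)**2 = (-5 + 4*9**2)**2 = (-5 + 4*81)**2 = (-5 + 324)**2 = 319**2 = 101761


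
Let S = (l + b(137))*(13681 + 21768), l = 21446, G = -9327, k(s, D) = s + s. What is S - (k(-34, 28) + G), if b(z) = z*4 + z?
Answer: 784531214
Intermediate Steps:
k(s, D) = 2*s
b(z) = 5*z (b(z) = 4*z + z = 5*z)
S = 784521819 (S = (21446 + 5*137)*(13681 + 21768) = (21446 + 685)*35449 = 22131*35449 = 784521819)
S - (k(-34, 28) + G) = 784521819 - (2*(-34) - 9327) = 784521819 - (-68 - 9327) = 784521819 - 1*(-9395) = 784521819 + 9395 = 784531214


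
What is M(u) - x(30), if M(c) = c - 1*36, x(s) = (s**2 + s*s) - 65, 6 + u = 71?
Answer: -1706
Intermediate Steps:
u = 65 (u = -6 + 71 = 65)
x(s) = -65 + 2*s**2 (x(s) = (s**2 + s**2) - 65 = 2*s**2 - 65 = -65 + 2*s**2)
M(c) = -36 + c (M(c) = c - 36 = -36 + c)
M(u) - x(30) = (-36 + 65) - (-65 + 2*30**2) = 29 - (-65 + 2*900) = 29 - (-65 + 1800) = 29 - 1*1735 = 29 - 1735 = -1706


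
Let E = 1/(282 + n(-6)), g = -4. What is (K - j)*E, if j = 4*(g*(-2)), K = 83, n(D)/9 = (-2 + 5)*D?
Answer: 17/40 ≈ 0.42500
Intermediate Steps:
n(D) = 27*D (n(D) = 9*((-2 + 5)*D) = 9*(3*D) = 27*D)
j = 32 (j = 4*(-4*(-2)) = 4*8 = 32)
E = 1/120 (E = 1/(282 + 27*(-6)) = 1/(282 - 162) = 1/120 ≈ 0.0083333)
(K - j)*E = (83 - 1*32)*(1/120) = (83 - 32)*(1/120) = 51*(1/120) = 17/40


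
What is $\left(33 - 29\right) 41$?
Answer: $164$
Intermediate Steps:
$\left(33 - 29\right) 41 = 4 \cdot 41 = 164$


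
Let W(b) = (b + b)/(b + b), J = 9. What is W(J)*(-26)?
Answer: -26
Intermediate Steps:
W(b) = 1 (W(b) = (2*b)/((2*b)) = (2*b)*(1/(2*b)) = 1)
W(J)*(-26) = 1*(-26) = -26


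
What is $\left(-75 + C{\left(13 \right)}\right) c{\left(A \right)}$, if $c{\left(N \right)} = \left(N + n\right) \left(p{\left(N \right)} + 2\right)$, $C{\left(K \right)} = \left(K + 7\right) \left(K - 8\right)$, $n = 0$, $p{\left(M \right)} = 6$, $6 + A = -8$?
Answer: $-2800$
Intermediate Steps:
$A = -14$ ($A = -6 - 8 = -14$)
$C{\left(K \right)} = \left(-8 + K\right) \left(7 + K\right)$ ($C{\left(K \right)} = \left(7 + K\right) \left(-8 + K\right) = \left(-8 + K\right) \left(7 + K\right)$)
$c{\left(N \right)} = 8 N$ ($c{\left(N \right)} = \left(N + 0\right) \left(6 + 2\right) = N 8 = 8 N$)
$\left(-75 + C{\left(13 \right)}\right) c{\left(A \right)} = \left(-75 - \left(69 - 169\right)\right) 8 \left(-14\right) = \left(-75 - -100\right) \left(-112\right) = \left(-75 + 100\right) \left(-112\right) = 25 \left(-112\right) = -2800$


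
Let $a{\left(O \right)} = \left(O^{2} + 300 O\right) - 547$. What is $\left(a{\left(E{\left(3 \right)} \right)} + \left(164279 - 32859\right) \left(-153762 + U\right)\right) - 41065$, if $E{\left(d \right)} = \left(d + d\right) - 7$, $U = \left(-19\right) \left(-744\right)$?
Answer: $-18349690831$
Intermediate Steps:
$U = 14136$
$E{\left(d \right)} = -7 + 2 d$ ($E{\left(d \right)} = 2 d - 7 = -7 + 2 d$)
$a{\left(O \right)} = -547 + O^{2} + 300 O$
$\left(a{\left(E{\left(3 \right)} \right)} + \left(164279 - 32859\right) \left(-153762 + U\right)\right) - 41065 = \left(\left(-547 + \left(-7 + 2 \cdot 3\right)^{2} + 300 \left(-7 + 2 \cdot 3\right)\right) + \left(164279 - 32859\right) \left(-153762 + 14136\right)\right) - 41065 = \left(\left(-547 + \left(-7 + 6\right)^{2} + 300 \left(-7 + 6\right)\right) + 131420 \left(-139626\right)\right) - 41065 = \left(\left(-547 + \left(-1\right)^{2} + 300 \left(-1\right)\right) - 18349648920\right) - 41065 = \left(\left(-547 + 1 - 300\right) - 18349648920\right) - 41065 = \left(-846 - 18349648920\right) - 41065 = -18349649766 - 41065 = -18349690831$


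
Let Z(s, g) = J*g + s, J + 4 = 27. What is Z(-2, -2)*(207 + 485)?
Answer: -33216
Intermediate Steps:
J = 23 (J = -4 + 27 = 23)
Z(s, g) = s + 23*g (Z(s, g) = 23*g + s = s + 23*g)
Z(-2, -2)*(207 + 485) = (-2 + 23*(-2))*(207 + 485) = (-2 - 46)*692 = -48*692 = -33216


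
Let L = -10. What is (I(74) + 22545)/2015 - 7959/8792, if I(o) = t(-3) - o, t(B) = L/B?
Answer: 77810123/7592520 ≈ 10.248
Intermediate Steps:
t(B) = -10/B
I(o) = 10/3 - o (I(o) = -10/(-3) - o = -10*(-1/3) - o = 10/3 - o)
(I(74) + 22545)/2015 - 7959/8792 = ((10/3 - 1*74) + 22545)/2015 - 7959/8792 = ((10/3 - 74) + 22545)*(1/2015) - 7959*1/8792 = (-212/3 + 22545)*(1/2015) - 1137/1256 = (67423/3)*(1/2015) - 1137/1256 = 67423/6045 - 1137/1256 = 77810123/7592520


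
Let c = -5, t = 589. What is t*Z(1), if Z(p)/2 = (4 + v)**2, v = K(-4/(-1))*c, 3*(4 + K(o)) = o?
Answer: 3185312/9 ≈ 3.5392e+5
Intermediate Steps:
K(o) = -4 + o/3
v = 40/3 (v = (-4 + (-4/(-1))/3)*(-5) = (-4 + (-4*(-1))/3)*(-5) = (-4 + (1/3)*4)*(-5) = (-4 + 4/3)*(-5) = -8/3*(-5) = 40/3 ≈ 13.333)
Z(p) = 5408/9 (Z(p) = 2*(4 + 40/3)**2 = 2*(52/3)**2 = 2*(2704/9) = 5408/9)
t*Z(1) = 589*(5408/9) = 3185312/9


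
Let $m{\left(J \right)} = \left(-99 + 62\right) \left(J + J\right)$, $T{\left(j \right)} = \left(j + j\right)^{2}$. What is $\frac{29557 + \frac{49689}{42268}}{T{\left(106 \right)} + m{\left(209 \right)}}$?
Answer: $\frac{1249364965}{1245976104} \approx 1.0027$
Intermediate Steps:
$T{\left(j \right)} = 4 j^{2}$ ($T{\left(j \right)} = \left(2 j\right)^{2} = 4 j^{2}$)
$m{\left(J \right)} = - 74 J$ ($m{\left(J \right)} = - 37 \cdot 2 J = - 74 J$)
$\frac{29557 + \frac{49689}{42268}}{T{\left(106 \right)} + m{\left(209 \right)}} = \frac{29557 + \frac{49689}{42268}}{4 \cdot 106^{2} - 15466} = \frac{29557 + 49689 \cdot \frac{1}{42268}}{4 \cdot 11236 - 15466} = \frac{29557 + \frac{49689}{42268}}{44944 - 15466} = \frac{1249364965}{42268 \cdot 29478} = \frac{1249364965}{42268} \cdot \frac{1}{29478} = \frac{1249364965}{1245976104}$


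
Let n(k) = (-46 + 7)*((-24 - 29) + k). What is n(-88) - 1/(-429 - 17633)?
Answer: 99322939/18062 ≈ 5499.0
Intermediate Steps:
n(k) = 2067 - 39*k (n(k) = -39*(-53 + k) = 2067 - 39*k)
n(-88) - 1/(-429 - 17633) = (2067 - 39*(-88)) - 1/(-429 - 17633) = (2067 + 3432) - 1/(-18062) = 5499 - 1*(-1/18062) = 5499 + 1/18062 = 99322939/18062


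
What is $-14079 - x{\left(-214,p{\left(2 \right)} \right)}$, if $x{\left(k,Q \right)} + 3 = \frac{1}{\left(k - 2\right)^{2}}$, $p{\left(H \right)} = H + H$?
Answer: $- \frac{656729857}{46656} \approx -14076.0$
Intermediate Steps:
$p{\left(H \right)} = 2 H$
$x{\left(k,Q \right)} = -3 + \frac{1}{\left(-2 + k\right)^{2}}$ ($x{\left(k,Q \right)} = -3 + \frac{1}{\left(k - 2\right)^{2}} = -3 + \frac{1}{\left(-2 + k\right)^{2}}$)
$-14079 - x{\left(-214,p{\left(2 \right)} \right)} = -14079 - \left(-3 + \frac{1}{\left(-2 - 214\right)^{2}}\right) = -14079 - \left(-3 + \frac{1}{46656}\right) = -14079 - - \frac{139967}{46656} = -14079 + \frac{139967}{46656} = - \frac{656729857}{46656}$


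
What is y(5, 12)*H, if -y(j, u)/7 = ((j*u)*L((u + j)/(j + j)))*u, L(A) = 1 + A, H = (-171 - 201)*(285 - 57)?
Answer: 1154176128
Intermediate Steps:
H = -84816 (H = -372*228 = -84816)
y(j, u) = -7*j*u²*(1 + (j + u)/(2*j)) (y(j, u) = -7*(j*u)*(1 + (u + j)/(j + j))*u = -7*(j*u)*(1 + (j + u)/((2*j)))*u = -7*(j*u)*(1 + (j + u)*(1/(2*j)))*u = -7*(j*u)*(1 + (j + u)/(2*j))*u = -7*j*u*(1 + (j + u)/(2*j))*u = -7*j*u²*(1 + (j + u)/(2*j)))
y(5, 12)*H = ((7/2)*12²*(-1*12 - 3*5))*(-84816) = ((7/2)*144*(-12 - 15))*(-84816) = ((7/2)*144*(-27))*(-84816) = -13608*(-84816) = 1154176128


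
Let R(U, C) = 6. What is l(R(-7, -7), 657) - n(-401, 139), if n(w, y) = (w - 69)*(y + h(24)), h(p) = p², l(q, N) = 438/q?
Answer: 336123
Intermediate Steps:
n(w, y) = (-69 + w)*(576 + y) (n(w, y) = (w - 69)*(y + 24²) = (-69 + w)*(y + 576) = (-69 + w)*(576 + y))
l(R(-7, -7), 657) - n(-401, 139) = 438/6 - (-39744 - 69*139 + 576*(-401) - 401*139) = 438*(⅙) - (-39744 - 9591 - 230976 - 55739) = 73 - 1*(-336050) = 73 + 336050 = 336123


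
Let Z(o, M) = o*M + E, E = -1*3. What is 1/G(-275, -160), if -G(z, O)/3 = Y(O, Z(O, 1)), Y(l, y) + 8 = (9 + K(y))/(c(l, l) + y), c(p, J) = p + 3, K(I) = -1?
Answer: 40/963 ≈ 0.041537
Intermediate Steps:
E = -3
c(p, J) = 3 + p
Z(o, M) = -3 + M*o (Z(o, M) = o*M - 3 = M*o - 3 = -3 + M*o)
Y(l, y) = -8 + 8/(3 + l + y) (Y(l, y) = -8 + (9 - 1)/((3 + l) + y) = -8 + 8/(3 + l + y))
G(z, O) = -12*(1 - 2*O)/O (G(z, O) = -24*(-2 - O - (-3 + 1*O))/(3 + O + (-3 + 1*O)) = -24*(-2 - O - (-3 + O))/(3 + O + (-3 + O)) = -24*(-2 - O + (3 - O))/(2*O) = -24*1/(2*O)*(1 - 2*O) = -12*(1 - 2*O)/O)
1/G(-275, -160) = 1/(24 - 12/(-160)) = 1/(24 - 12*(-1/160)) = 1/(24 + 3/40) = 1/(963/40) = 40/963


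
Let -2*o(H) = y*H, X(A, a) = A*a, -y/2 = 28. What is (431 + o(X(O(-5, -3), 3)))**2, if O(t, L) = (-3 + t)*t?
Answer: 14371681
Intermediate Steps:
y = -56 (y = -2*28 = -56)
O(t, L) = t*(-3 + t)
o(H) = 28*H (o(H) = -(-28)*H = 28*H)
(431 + o(X(O(-5, -3), 3)))**2 = (431 + 28*(-5*(-3 - 5)*3))**2 = (431 + 28*(-5*(-8)*3))**2 = (431 + 28*(40*3))**2 = (431 + 28*120)**2 = (431 + 3360)**2 = 3791**2 = 14371681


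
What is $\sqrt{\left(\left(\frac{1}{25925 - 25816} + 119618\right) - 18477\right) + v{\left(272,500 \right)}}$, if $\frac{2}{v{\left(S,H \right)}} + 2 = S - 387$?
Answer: $\frac{8 \sqrt{28558108891}}{4251} \approx 318.03$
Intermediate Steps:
$v{\left(S,H \right)} = \frac{2}{-389 + S}$ ($v{\left(S,H \right)} = \frac{2}{-2 + \left(S - 387\right)} = \frac{2}{-2 + \left(-387 + S\right)} = \frac{2}{-389 + S}$)
$\sqrt{\left(\left(\frac{1}{25925 - 25816} + 119618\right) - 18477\right) + v{\left(272,500 \right)}} = \sqrt{\left(\left(\frac{1}{25925 - 25816} + 119618\right) - 18477\right) + \frac{2}{-389 + 272}} = \sqrt{\left(\left(\frac{1}{109} + 119618\right) - 18477\right) + \frac{2}{-117}} = \sqrt{\left(\left(\frac{1}{109} + 119618\right) - 18477\right) + 2 \left(- \frac{1}{117}\right)} = \sqrt{\left(\frac{13038363}{109} - 18477\right) - \frac{2}{117}} = \sqrt{\frac{11024370}{109} - \frac{2}{117}} = \sqrt{\frac{1289851072}{12753}} = \frac{8 \sqrt{28558108891}}{4251}$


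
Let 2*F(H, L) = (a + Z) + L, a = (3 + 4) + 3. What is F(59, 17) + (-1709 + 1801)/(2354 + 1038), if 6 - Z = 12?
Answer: 8927/848 ≈ 10.527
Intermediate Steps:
Z = -6 (Z = 6 - 1*12 = 6 - 12 = -6)
a = 10 (a = 7 + 3 = 10)
F(H, L) = 2 + L/2 (F(H, L) = ((10 - 6) + L)/2 = (4 + L)/2 = 2 + L/2)
F(59, 17) + (-1709 + 1801)/(2354 + 1038) = (2 + (1/2)*17) + (-1709 + 1801)/(2354 + 1038) = (2 + 17/2) + 92/3392 = 21/2 + 92*(1/3392) = 21/2 + 23/848 = 8927/848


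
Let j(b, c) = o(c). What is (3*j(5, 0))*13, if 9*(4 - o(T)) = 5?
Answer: 403/3 ≈ 134.33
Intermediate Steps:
o(T) = 31/9 (o(T) = 4 - ⅑*5 = 4 - 5/9 = 31/9)
j(b, c) = 31/9
(3*j(5, 0))*13 = (3*(31/9))*13 = (31/3)*13 = 403/3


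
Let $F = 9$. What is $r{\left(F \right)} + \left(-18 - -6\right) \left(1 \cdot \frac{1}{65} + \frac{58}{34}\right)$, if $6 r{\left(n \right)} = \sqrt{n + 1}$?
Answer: $- \frac{22824}{1105} + \frac{\sqrt{10}}{6} \approx -20.128$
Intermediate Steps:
$r{\left(n \right)} = \frac{\sqrt{1 + n}}{6}$ ($r{\left(n \right)} = \frac{\sqrt{n + 1}}{6} = \frac{\sqrt{1 + n}}{6}$)
$r{\left(F \right)} + \left(-18 - -6\right) \left(1 \cdot \frac{1}{65} + \frac{58}{34}\right) = \frac{\sqrt{1 + 9}}{6} + \left(-18 - -6\right) \left(1 \cdot \frac{1}{65} + \frac{58}{34}\right) = \frac{\sqrt{10}}{6} + \left(-18 + 6\right) \left(1 \cdot \frac{1}{65} + 58 \cdot \frac{1}{34}\right) = \frac{\sqrt{10}}{6} - 12 \left(\frac{1}{65} + \frac{29}{17}\right) = \frac{\sqrt{10}}{6} - \frac{22824}{1105} = - \frac{22824}{1105} + \frac{\sqrt{10}}{6}$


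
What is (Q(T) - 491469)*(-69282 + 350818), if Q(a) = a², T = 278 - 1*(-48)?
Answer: -108445696448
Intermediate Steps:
T = 326 (T = 278 + 48 = 326)
(Q(T) - 491469)*(-69282 + 350818) = (326² - 491469)*(-69282 + 350818) = (106276 - 491469)*281536 = -385193*281536 = -108445696448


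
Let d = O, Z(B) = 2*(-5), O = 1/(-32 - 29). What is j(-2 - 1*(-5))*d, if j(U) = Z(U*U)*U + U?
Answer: 27/61 ≈ 0.44262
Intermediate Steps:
O = -1/61 (O = 1/(-61) = -1/61 ≈ -0.016393)
Z(B) = -10
d = -1/61 ≈ -0.016393
j(U) = -9*U (j(U) = -10*U + U = -9*U)
j(-2 - 1*(-5))*d = -9*(-2 - 1*(-5))*(-1/61) = -9*(-2 + 5)*(-1/61) = -9*3*(-1/61) = -27*(-1/61) = 27/61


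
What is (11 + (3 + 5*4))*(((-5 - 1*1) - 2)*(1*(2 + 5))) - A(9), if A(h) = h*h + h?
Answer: -1994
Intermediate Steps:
A(h) = h + h² (A(h) = h² + h = h + h²)
(11 + (3 + 5*4))*(((-5 - 1*1) - 2)*(1*(2 + 5))) - A(9) = (11 + (3 + 5*4))*(((-5 - 1*1) - 2)*(1*(2 + 5))) - 9*(1 + 9) = (11 + (3 + 20))*(((-5 - 1) - 2)*(1*7)) - 9*10 = (11 + 23)*((-6 - 2)*7) - 1*90 = 34*(-8*7) - 90 = 34*(-56) - 90 = -1904 - 90 = -1994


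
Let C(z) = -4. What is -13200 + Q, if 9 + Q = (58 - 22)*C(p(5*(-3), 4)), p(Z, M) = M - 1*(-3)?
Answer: -13353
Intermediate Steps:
p(Z, M) = 3 + M (p(Z, M) = M + 3 = 3 + M)
Q = -153 (Q = -9 + (58 - 22)*(-4) = -9 + 36*(-4) = -9 - 144 = -153)
-13200 + Q = -13200 - 153 = -13353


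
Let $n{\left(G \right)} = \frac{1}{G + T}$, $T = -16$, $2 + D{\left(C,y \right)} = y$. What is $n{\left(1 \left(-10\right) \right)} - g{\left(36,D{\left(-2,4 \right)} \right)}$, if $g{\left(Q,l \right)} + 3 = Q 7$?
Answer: $- \frac{6475}{26} \approx -249.04$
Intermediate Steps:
$D{\left(C,y \right)} = -2 + y$
$g{\left(Q,l \right)} = -3 + 7 Q$ ($g{\left(Q,l \right)} = -3 + Q 7 = -3 + 7 Q$)
$n{\left(G \right)} = \frac{1}{-16 + G}$ ($n{\left(G \right)} = \frac{1}{G - 16} = \frac{1}{-16 + G}$)
$n{\left(1 \left(-10\right) \right)} - g{\left(36,D{\left(-2,4 \right)} \right)} = \frac{1}{-16 + 1 \left(-10\right)} - \left(-3 + 7 \cdot 36\right) = \frac{1}{-16 - 10} - \left(-3 + 252\right) = \frac{1}{-26} - 249 = - \frac{1}{26} - 249 = - \frac{6475}{26}$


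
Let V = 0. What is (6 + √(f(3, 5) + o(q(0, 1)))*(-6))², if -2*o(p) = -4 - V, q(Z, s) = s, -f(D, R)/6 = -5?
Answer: 1188 - 288*√2 ≈ 780.71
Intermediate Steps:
f(D, R) = 30 (f(D, R) = -6*(-5) = 30)
o(p) = 2 (o(p) = -(-4 - 1*0)/2 = -(-4 + 0)/2 = -½*(-4) = 2)
(6 + √(f(3, 5) + o(q(0, 1)))*(-6))² = (6 + √(30 + 2)*(-6))² = (6 + √32*(-6))² = (6 + (4*√2)*(-6))² = (6 - 24*√2)²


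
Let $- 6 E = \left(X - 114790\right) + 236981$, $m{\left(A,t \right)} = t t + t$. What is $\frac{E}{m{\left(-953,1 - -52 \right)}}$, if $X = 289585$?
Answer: $- \frac{102944}{4293} \approx -23.979$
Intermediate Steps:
$m{\left(A,t \right)} = t + t^{2}$ ($m{\left(A,t \right)} = t^{2} + t = t + t^{2}$)
$E = - \frac{205888}{3}$ ($E = - \frac{\left(289585 - 114790\right) + 236981}{6} = - \frac{174795 + 236981}{6} = \left(- \frac{1}{6}\right) 411776 = - \frac{205888}{3} \approx -68629.0$)
$\frac{E}{m{\left(-953,1 - -52 \right)}} = - \frac{205888}{3 \left(1 - -52\right) \left(1 + \left(1 - -52\right)\right)} = - \frac{205888}{3 \left(1 + 52\right) \left(1 + \left(1 + 52\right)\right)} = - \frac{205888}{3 \cdot 53 \left(1 + 53\right)} = - \frac{205888}{3 \cdot 53 \cdot 54} = - \frac{205888}{3 \cdot 2862} = \left(- \frac{205888}{3}\right) \frac{1}{2862} = - \frac{102944}{4293}$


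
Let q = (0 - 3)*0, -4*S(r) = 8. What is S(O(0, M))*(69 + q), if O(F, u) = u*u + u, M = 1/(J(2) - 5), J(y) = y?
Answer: -138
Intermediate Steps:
M = -1/3 (M = 1/(2 - 5) = 1/(-3) = -1/3 ≈ -0.33333)
O(F, u) = u + u**2 (O(F, u) = u**2 + u = u + u**2)
S(r) = -2 (S(r) = -1/4*8 = -2)
q = 0 (q = -3*0 = 0)
S(O(0, M))*(69 + q) = -2*(69 + 0) = -2*69 = -138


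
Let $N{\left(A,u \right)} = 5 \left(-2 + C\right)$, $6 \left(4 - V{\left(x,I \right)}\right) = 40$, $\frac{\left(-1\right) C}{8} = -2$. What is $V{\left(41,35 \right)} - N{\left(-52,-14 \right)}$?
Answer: $- \frac{218}{3} \approx -72.667$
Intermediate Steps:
$C = 16$ ($C = \left(-8\right) \left(-2\right) = 16$)
$V{\left(x,I \right)} = - \frac{8}{3}$ ($V{\left(x,I \right)} = 4 - \frac{20}{3} = - \frac{8}{3}$)
$N{\left(A,u \right)} = 70$ ($N{\left(A,u \right)} = 5 \left(-2 + 16\right) = 5 \cdot 14 = 70$)
$V{\left(41,35 \right)} - N{\left(-52,-14 \right)} = - \frac{8}{3} - 70 = - \frac{218}{3}$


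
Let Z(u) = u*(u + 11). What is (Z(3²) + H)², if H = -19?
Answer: 25921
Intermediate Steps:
Z(u) = u*(11 + u)
(Z(3²) + H)² = (3²*(11 + 3²) - 19)² = (9*(11 + 9) - 19)² = (9*20 - 19)² = (180 - 19)² = 161² = 25921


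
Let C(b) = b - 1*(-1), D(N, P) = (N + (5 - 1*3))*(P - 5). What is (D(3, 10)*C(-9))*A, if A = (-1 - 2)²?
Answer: -1800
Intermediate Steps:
D(N, P) = (-5 + P)*(2 + N) (D(N, P) = (N + (5 - 3))*(-5 + P) = (N + 2)*(-5 + P) = (2 + N)*(-5 + P) = (-5 + P)*(2 + N))
C(b) = 1 + b (C(b) = b + 1 = 1 + b)
A = 9 (A = (-3)² = 9)
(D(3, 10)*C(-9))*A = ((-10 - 5*3 + 2*10 + 3*10)*(1 - 9))*9 = ((-10 - 15 + 20 + 30)*(-8))*9 = (25*(-8))*9 = -200*9 = -1800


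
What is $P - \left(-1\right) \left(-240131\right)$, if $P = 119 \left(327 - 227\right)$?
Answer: $-228231$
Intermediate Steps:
$P = 11900$ ($P = 119 \cdot 100 = 11900$)
$P - \left(-1\right) \left(-240131\right) = 11900 - \left(-1\right) \left(-240131\right) = 11900 - 240131 = -228231$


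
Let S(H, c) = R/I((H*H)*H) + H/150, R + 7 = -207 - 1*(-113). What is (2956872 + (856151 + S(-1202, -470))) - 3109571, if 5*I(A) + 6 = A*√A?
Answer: 138165940678145726964787190354665151/196413564259547668933735700550 - 263541648050020*I*√1202/1309423761730317792891571337 ≈ 7.0344e+5 - 6.9778e-12*I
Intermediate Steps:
I(A) = -6/5 + A^(3/2)/5 (I(A) = -6/5 + (A*√A)/5 = -6/5 + A^(3/2)/5)
R = -101 (R = -7 + (-207 - 1*(-113)) = -7 + (-207 + 113) = -7 - 94 = -101)
S(H, c) = -101/(-6/5 + (H³)^(3/2)/5) + H/150 (S(H, c) = -101/(-6/5 + ((H*H)*H)^(3/2)/5) + H/150 = -101/(-6/5 + (H²*H)^(3/2)/5) + H*(1/150) = -101/(-6/5 + (H³)^(3/2)/5) + H/150)
(2956872 + (856151 + S(-1202, -470))) - 3109571 = (2956872 + (856151 + (-75750 - 1202*(-6 + ((-1202)³)^(3/2)))/(150*(-6 + ((-1202)³)^(3/2))))) - 3109571 = (2956872 + (856151 + (-75750 - 1202*(-6 + (-1736654408)^(3/2)))/(150*(-6 + (-1736654408)^(3/2))))) - 3109571 = (2956872 + (856151 + (-75750 - 1202*(-6 - 2087458598416*I*√1202))/(150*(-6 - 2087458598416*I*√1202)))) - 3109571 = (2956872 + (856151 + (-75750 + (7212 + 2509125235296032*I*√1202))/(150*(-6 - 2087458598416*I*√1202)))) - 3109571 = (2956872 + (856151 + (-68538 + 2509125235296032*I*√1202)/(150*(-6 - 2087458598416*I*√1202)))) - 3109571 = (3813023 + (-68538 + 2509125235296032*I*√1202)/(150*(-6 - 2087458598416*I*√1202))) - 3109571 = 703452 + (-68538 + 2509125235296032*I*√1202)/(150*(-6 - 2087458598416*I*√1202))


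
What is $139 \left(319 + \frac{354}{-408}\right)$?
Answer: $\frac{3006987}{68} \approx 44220.0$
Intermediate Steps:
$139 \left(319 + \frac{354}{-408}\right) = 139 \left(319 + 354 \left(- \frac{1}{408}\right)\right) = 139 \left(319 - \frac{59}{68}\right) = 139 \cdot \frac{21633}{68} = \frac{3006987}{68}$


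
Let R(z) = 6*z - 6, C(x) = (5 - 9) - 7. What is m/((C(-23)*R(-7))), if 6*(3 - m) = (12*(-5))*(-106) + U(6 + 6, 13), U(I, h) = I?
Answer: -353/176 ≈ -2.0057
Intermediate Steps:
C(x) = -11 (C(x) = -4 - 7 = -11)
R(z) = -6 + 6*z
m = -1059 (m = 3 - ((12*(-5))*(-106) + (6 + 6))/6 = 3 - (-60*(-106) + 12)/6 = 3 - (6360 + 12)/6 = 3 - ⅙*6372 = 3 - 1062 = -1059)
m/((C(-23)*R(-7))) = -1059*(-1/(11*(-6 + 6*(-7)))) = -1059*(-1/(11*(-6 - 42))) = -1059/((-11*(-48))) = -1059/528 = -1059*1/528 = -353/176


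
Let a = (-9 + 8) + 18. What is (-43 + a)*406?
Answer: -10556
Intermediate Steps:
a = 17 (a = -1 + 18 = 17)
(-43 + a)*406 = (-43 + 17)*406 = -26*406 = -10556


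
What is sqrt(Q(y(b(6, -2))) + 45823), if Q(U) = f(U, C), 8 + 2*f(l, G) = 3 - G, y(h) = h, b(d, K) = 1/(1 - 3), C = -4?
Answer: sqrt(183290)/2 ≈ 214.06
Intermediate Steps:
b(d, K) = -1/2 (b(d, K) = 1/(-2) = -1/2)
f(l, G) = -5/2 - G/2 (f(l, G) = -4 + (3 - G)/2 = -4 + (3/2 - G/2) = -5/2 - G/2)
Q(U) = -1/2 (Q(U) = -5/2 - 1/2*(-4) = -5/2 + 2 = -1/2)
sqrt(Q(y(b(6, -2))) + 45823) = sqrt(-1/2 + 45823) = sqrt(91645/2) = sqrt(183290)/2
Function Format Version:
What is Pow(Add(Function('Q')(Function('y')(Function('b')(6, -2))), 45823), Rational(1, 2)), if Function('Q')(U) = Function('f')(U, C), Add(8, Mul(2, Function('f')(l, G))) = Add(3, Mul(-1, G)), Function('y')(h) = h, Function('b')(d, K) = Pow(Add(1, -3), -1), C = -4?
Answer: Mul(Rational(1, 2), Pow(183290, Rational(1, 2))) ≈ 214.06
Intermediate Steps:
Function('b')(d, K) = Rational(-1, 2) (Function('b')(d, K) = Pow(-2, -1) = Rational(-1, 2))
Function('f')(l, G) = Add(Rational(-5, 2), Mul(Rational(-1, 2), G)) (Function('f')(l, G) = Add(-4, Mul(Rational(1, 2), Add(3, Mul(-1, G)))) = Add(-4, Add(Rational(3, 2), Mul(Rational(-1, 2), G))) = Add(Rational(-5, 2), Mul(Rational(-1, 2), G)))
Function('Q')(U) = Rational(-1, 2) (Function('Q')(U) = Add(Rational(-5, 2), Mul(Rational(-1, 2), -4)) = Add(Rational(-5, 2), 2) = Rational(-1, 2))
Pow(Add(Function('Q')(Function('y')(Function('b')(6, -2))), 45823), Rational(1, 2)) = Pow(Add(Rational(-1, 2), 45823), Rational(1, 2)) = Pow(Rational(91645, 2), Rational(1, 2)) = Mul(Rational(1, 2), Pow(183290, Rational(1, 2)))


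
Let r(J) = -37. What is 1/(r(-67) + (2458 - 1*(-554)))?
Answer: 1/2975 ≈ 0.00033613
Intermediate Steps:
1/(r(-67) + (2458 - 1*(-554))) = 1/(-37 + (2458 - 1*(-554))) = 1/(-37 + (2458 + 554)) = 1/(-37 + 3012) = 1/2975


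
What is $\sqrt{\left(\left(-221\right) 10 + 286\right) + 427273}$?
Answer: $3 \sqrt{47261} \approx 652.19$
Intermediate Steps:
$\sqrt{\left(\left(-221\right) 10 + 286\right) + 427273} = \sqrt{\left(-2210 + 286\right) + 427273} = \sqrt{-1924 + 427273} = \sqrt{425349} = 3 \sqrt{47261}$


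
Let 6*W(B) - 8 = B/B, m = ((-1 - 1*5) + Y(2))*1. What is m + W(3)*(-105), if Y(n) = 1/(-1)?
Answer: -329/2 ≈ -164.50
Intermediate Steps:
Y(n) = -1 (Y(n) = 1*(-1) = -1)
m = -7 (m = ((-1 - 1*5) - 1)*1 = ((-1 - 5) - 1)*1 = (-6 - 1)*1 = -7*1 = -7)
W(B) = 3/2 (W(B) = 4/3 + (B/B)/6 = 4/3 + (⅙)*1 = 4/3 + ⅙ = 3/2)
m + W(3)*(-105) = -7 + (3/2)*(-105) = -7 - 315/2 = -329/2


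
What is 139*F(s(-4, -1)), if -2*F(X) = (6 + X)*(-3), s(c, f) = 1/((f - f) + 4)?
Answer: 10425/8 ≈ 1303.1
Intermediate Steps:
s(c, f) = ¼ (s(c, f) = 1/(0 + 4) = 1/4 = ¼)
F(X) = 9 + 3*X/2 (F(X) = -(6 + X)*(-3)/2 = -(-18 - 3*X)/2 = 9 + 3*X/2)
139*F(s(-4, -1)) = 139*(9 + (3/2)*(¼)) = 139*(9 + 3/8) = 139*(75/8) = 10425/8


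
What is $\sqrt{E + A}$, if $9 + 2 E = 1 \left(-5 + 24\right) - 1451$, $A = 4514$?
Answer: $\frac{3 \sqrt{1686}}{2} \approx 61.591$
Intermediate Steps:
$E = - \frac{1441}{2}$ ($E = - \frac{9}{2} + \frac{1 \left(-5 + 24\right) - 1451}{2} = - \frac{9}{2} + \frac{1 \cdot 19 - 1451}{2} = - \frac{9}{2} + \frac{19 - 1451}{2} = - \frac{9}{2} + \frac{1}{2} \left(-1432\right) = - \frac{9}{2} - 716 = - \frac{1441}{2} \approx -720.5$)
$\sqrt{E + A} = \sqrt{- \frac{1441}{2} + 4514} = \sqrt{\frac{7587}{2}} = \frac{3 \sqrt{1686}}{2}$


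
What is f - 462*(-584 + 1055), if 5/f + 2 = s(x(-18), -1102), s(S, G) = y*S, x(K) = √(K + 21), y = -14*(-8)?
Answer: -4093964023/18814 + 140*√3/9407 ≈ -2.1760e+5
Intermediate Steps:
y = 112
x(K) = √(21 + K)
s(S, G) = 112*S
f = 5/(-2 + 112*√3) (f = 5/(-2 + 112*√(21 - 18)) = 5/(-2 + 112*√3) ≈ 0.026043)
f - 462*(-584 + 1055) = (5/18814 + 140*√3/9407) - 462*(-584 + 1055) = (5/18814 + 140*√3/9407) - 462*471 = (5/18814 + 140*√3/9407) - 1*217602 = (5/18814 + 140*√3/9407) - 217602 = -4093964023/18814 + 140*√3/9407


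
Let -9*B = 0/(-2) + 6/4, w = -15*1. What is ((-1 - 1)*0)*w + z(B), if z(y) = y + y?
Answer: -⅓ ≈ -0.33333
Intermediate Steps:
w = -15
B = -⅙ (B = -(0/(-2) + 6/4)/9 = -(0*(-½) + 6*(¼))/9 = -(0 + 3/2)/9 = -⅑*3/2 = -⅙ ≈ -0.16667)
z(y) = 2*y
((-1 - 1)*0)*w + z(B) = ((-1 - 1)*0)*(-15) + 2*(-⅙) = -2*0*(-15) - ⅓ = 0*(-15) - ⅓ = 0 - ⅓ = -⅓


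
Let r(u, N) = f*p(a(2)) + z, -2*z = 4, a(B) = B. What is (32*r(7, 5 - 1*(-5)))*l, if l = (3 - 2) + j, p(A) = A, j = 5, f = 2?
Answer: 384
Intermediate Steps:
z = -2 (z = -½*4 = -2)
r(u, N) = 2 (r(u, N) = 2*2 - 2 = 4 - 2 = 2)
l = 6 (l = (3 - 2) + 5 = 1 + 5 = 6)
(32*r(7, 5 - 1*(-5)))*l = (32*2)*6 = 64*6 = 384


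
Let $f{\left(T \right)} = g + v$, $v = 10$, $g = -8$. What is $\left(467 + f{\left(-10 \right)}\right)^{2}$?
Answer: $219961$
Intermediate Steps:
$f{\left(T \right)} = 2$ ($f{\left(T \right)} = -8 + 10 = 2$)
$\left(467 + f{\left(-10 \right)}\right)^{2} = \left(467 + 2\right)^{2} = 469^{2} = 219961$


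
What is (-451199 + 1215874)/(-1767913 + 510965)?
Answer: -764675/1256948 ≈ -0.60836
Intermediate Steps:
(-451199 + 1215874)/(-1767913 + 510965) = 764675/(-1256948) = 764675*(-1/1256948) = -764675/1256948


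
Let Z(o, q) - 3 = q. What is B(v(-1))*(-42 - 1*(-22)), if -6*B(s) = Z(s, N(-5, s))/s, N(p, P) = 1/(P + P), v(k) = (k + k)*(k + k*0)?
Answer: 65/12 ≈ 5.4167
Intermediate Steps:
v(k) = 2*k**2 (v(k) = (2*k)*(k + 0) = (2*k)*k = 2*k**2)
N(p, P) = 1/(2*P)
Z(o, q) = 3 + q
B(s) = -(3 + 1/(2*s))/(6*s)
B(v(-1))*(-42 - 1*(-22)) = ((-1 - 12*(-1)**2)/(12*(2*(-1)**2)**2))*(-42 - 1*(-22)) = ((-1 - 12)/(12*(2*1)**2))*(-42 + 22) = ((1/12)*(-1 - 6*2)/2**2)*(-20) = ((1/12)*(1/4)*(-1 - 12))*(-20) = ((1/12)*(1/4)*(-13))*(-20) = -13/48*(-20) = 65/12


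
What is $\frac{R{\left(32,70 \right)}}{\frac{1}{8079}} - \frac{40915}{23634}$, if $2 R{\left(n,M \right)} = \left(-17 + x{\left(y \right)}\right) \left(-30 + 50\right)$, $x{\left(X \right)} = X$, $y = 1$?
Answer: $- \frac{30550294675}{23634} \approx -1.2926 \cdot 10^{6}$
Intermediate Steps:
$R{\left(n,M \right)} = -160$ ($R{\left(n,M \right)} = \frac{\left(-17 + 1\right) \left(-30 + 50\right)}{2} = \frac{\left(-16\right) 20}{2} = \frac{1}{2} \left(-320\right) = -160$)
$\frac{R{\left(32,70 \right)}}{\frac{1}{8079}} - \frac{40915}{23634} = - \frac{160}{\frac{1}{8079}} - \frac{40915}{23634} = - 160 \frac{1}{\frac{1}{8079}} - \frac{40915}{23634} = \left(-160\right) 8079 - \frac{40915}{23634} = -1292640 - \frac{40915}{23634} = - \frac{30550294675}{23634}$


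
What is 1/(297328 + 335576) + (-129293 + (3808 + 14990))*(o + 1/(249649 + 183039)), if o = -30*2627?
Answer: 298089485886725759951/34231245744 ≈ 8.7081e+9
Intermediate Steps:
o = -78810
1/(297328 + 335576) + (-129293 + (3808 + 14990))*(o + 1/(249649 + 183039)) = 1/(297328 + 335576) + (-129293 + (3808 + 14990))*(-78810 + 1/(249649 + 183039)) = 1/632904 + (-129293 + 18798)*(-78810 + 1/432688) = 1/632904 - 110495*(-78810 + 1/432688) = 1/632904 - 110495*(-34100141279/432688) = 1/632904 + 3767895110623105/432688 = 298089485886725759951/34231245744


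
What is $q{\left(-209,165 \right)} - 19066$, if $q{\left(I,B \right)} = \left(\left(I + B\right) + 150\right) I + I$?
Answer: $-41429$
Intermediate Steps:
$q{\left(I,B \right)} = I + I \left(150 + B + I\right)$ ($q{\left(I,B \right)} = \left(\left(B + I\right) + 150\right) I + I = \left(150 + B + I\right) I + I = I \left(150 + B + I\right) + I = I + I \left(150 + B + I\right)$)
$q{\left(-209,165 \right)} - 19066 = - 209 \left(151 + 165 - 209\right) - 19066 = \left(-209\right) 107 - 19066 = -22363 - 19066 = -41429$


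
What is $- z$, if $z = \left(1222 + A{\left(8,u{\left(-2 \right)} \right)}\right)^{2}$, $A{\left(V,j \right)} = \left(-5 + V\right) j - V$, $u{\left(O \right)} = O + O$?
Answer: $-1444804$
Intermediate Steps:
$u{\left(O \right)} = 2 O$
$A{\left(V,j \right)} = - V + j \left(-5 + V\right)$ ($A{\left(V,j \right)} = j \left(-5 + V\right) - V = - V + j \left(-5 + V\right)$)
$z = 1444804$ ($z = \left(1222 - \left(8 - 6 \left(-2\right)\right)\right)^{2} = \left(1222 - 20\right)^{2} = 1202^{2} = 1444804$)
$- z = \left(-1\right) 1444804 = -1444804$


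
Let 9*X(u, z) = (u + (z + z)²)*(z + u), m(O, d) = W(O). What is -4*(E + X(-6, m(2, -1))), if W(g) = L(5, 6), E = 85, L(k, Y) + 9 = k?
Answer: -740/9 ≈ -82.222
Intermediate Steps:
L(k, Y) = -9 + k
W(g) = -4 (W(g) = -9 + 5 = -4)
m(O, d) = -4
X(u, z) = (u + z)*(u + 4*z²)/9 (X(u, z) = ((u + (z + z)²)*(z + u))/9 = ((u + (2*z)²)*(u + z))/9 = ((u + 4*z²)*(u + z))/9 = ((u + z)*(u + 4*z²))/9 = (u + z)*(u + 4*z²)/9)
-4*(E + X(-6, m(2, -1))) = -4*(85 + ((⅑)*(-6)² + (4/9)*(-4)³ + (⅑)*(-6)*(-4) + (4/9)*(-6)*(-4)²)) = -4*(85 + ((⅑)*36 + (4/9)*(-64) + 8/3 + (4/9)*(-6)*16)) = -4*(85 + (4 - 256/9 + 8/3 - 128/3)) = -4*(85 - 580/9) = -4*185/9 = -740/9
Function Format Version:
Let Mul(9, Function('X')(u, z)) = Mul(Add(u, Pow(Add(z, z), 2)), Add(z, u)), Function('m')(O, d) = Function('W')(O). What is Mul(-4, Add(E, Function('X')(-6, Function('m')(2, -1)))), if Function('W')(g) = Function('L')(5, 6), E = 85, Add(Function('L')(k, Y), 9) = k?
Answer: Rational(-740, 9) ≈ -82.222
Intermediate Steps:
Function('L')(k, Y) = Add(-9, k)
Function('W')(g) = -4 (Function('W')(g) = Add(-9, 5) = -4)
Function('m')(O, d) = -4
Function('X')(u, z) = Mul(Rational(1, 9), Add(u, z), Add(u, Mul(4, Pow(z, 2)))) (Function('X')(u, z) = Mul(Rational(1, 9), Mul(Add(u, Pow(Add(z, z), 2)), Add(z, u))) = Mul(Rational(1, 9), Mul(Add(u, Pow(Mul(2, z), 2)), Add(u, z))) = Mul(Rational(1, 9), Mul(Add(u, Mul(4, Pow(z, 2))), Add(u, z))) = Mul(Rational(1, 9), Mul(Add(u, z), Add(u, Mul(4, Pow(z, 2))))) = Mul(Rational(1, 9), Add(u, z), Add(u, Mul(4, Pow(z, 2)))))
Mul(-4, Add(E, Function('X')(-6, Function('m')(2, -1)))) = Mul(-4, Add(85, Add(Mul(Rational(1, 9), Pow(-6, 2)), Mul(Rational(4, 9), Pow(-4, 3)), Mul(Rational(1, 9), -6, -4), Mul(Rational(4, 9), -6, Pow(-4, 2))))) = Mul(-4, Add(85, Add(Mul(Rational(1, 9), 36), Mul(Rational(4, 9), -64), Rational(8, 3), Mul(Rational(4, 9), -6, 16)))) = Mul(-4, Add(85, Add(4, Rational(-256, 9), Rational(8, 3), Rational(-128, 3)))) = Mul(-4, Add(85, Rational(-580, 9))) = Mul(-4, Rational(185, 9)) = Rational(-740, 9)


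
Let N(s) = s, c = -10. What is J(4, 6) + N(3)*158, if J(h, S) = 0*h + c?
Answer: 464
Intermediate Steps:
J(h, S) = -10 (J(h, S) = 0*h - 10 = 0 - 10 = -10)
J(4, 6) + N(3)*158 = -10 + 3*158 = -10 + 474 = 464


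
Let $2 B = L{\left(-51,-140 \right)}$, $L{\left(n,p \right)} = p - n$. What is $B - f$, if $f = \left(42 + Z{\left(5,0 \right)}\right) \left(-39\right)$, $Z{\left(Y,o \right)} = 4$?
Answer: $\frac{3499}{2} \approx 1749.5$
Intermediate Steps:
$B = - \frac{89}{2}$ ($B = \frac{-140 - -51}{2} = \frac{-140 + 51}{2} = \frac{1}{2} \left(-89\right) = - \frac{89}{2} \approx -44.5$)
$f = -1794$ ($f = \left(42 + 4\right) \left(-39\right) = 46 \left(-39\right) = -1794$)
$B - f = - \frac{89}{2} - -1794 = - \frac{89}{2} + 1794 = \frac{3499}{2}$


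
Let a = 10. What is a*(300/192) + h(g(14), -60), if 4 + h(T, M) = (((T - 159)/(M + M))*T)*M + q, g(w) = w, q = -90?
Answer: -8747/8 ≈ -1093.4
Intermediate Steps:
h(T, M) = -94 + T*(-159 + T)/2 (h(T, M) = -4 + ((((T - 159)/(M + M))*T)*M - 90) = -4 + ((((-159 + T)/((2*M)))*T)*M - 90) = -4 + ((((-159 + T)*(1/(2*M)))*T)*M - 90) = -4 + ((((-159 + T)/(2*M))*T)*M - 90) = -4 + ((T*(-159 + T)/(2*M))*M - 90) = -4 + (T*(-159 + T)/2 - 90) = -4 + (-90 + T*(-159 + T)/2) = -94 + T*(-159 + T)/2)
a*(300/192) + h(g(14), -60) = 10*(300/192) + (-94 + (½)*14² - 159/2*14) = 10*(300*(1/192)) + (-94 + (½)*196 - 1113) = 10*(25/16) + (-94 + 98 - 1113) = 125/8 - 1109 = -8747/8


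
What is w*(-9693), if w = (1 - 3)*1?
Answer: 19386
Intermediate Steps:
w = -2 (w = -2*1 = -2)
w*(-9693) = -2*(-9693) = 19386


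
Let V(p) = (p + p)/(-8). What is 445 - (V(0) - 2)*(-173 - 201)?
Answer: -303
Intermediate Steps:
V(p) = -p/4 (V(p) = (2*p)*(-⅛) = -p/4)
445 - (V(0) - 2)*(-173 - 201) = 445 - (-¼*0 - 2)*(-173 - 201) = 445 - (0 - 2)*(-374) = 445 - (-2)*(-374) = 445 - 1*748 = 445 - 748 = -303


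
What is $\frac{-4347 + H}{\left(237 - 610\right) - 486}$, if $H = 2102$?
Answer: $\frac{2245}{859} \approx 2.6135$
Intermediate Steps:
$\frac{-4347 + H}{\left(237 - 610\right) - 486} = \frac{-4347 + 2102}{\left(237 - 610\right) - 486} = - \frac{2245}{\left(237 + \left(-828 + 218\right)\right) - 486} = - \frac{2245}{\left(237 - 610\right) - 486} = - \frac{2245}{-373 - 486} = - \frac{2245}{-859} = \left(-2245\right) \left(- \frac{1}{859}\right) = \frac{2245}{859}$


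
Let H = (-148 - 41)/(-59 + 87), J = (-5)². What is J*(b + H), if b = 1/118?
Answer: -39775/236 ≈ -168.54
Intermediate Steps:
J = 25
H = -27/4 (H = -189/28 = -189*1/28 = -27/4 ≈ -6.7500)
b = 1/118 ≈ 0.0084746
J*(b + H) = 25*(1/118 - 27/4) = 25*(-1591/236) = -39775/236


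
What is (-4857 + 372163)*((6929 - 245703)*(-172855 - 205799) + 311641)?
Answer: 33209252744981122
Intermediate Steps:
(-4857 + 372163)*((6929 - 245703)*(-172855 - 205799) + 311641) = 367306*(-238774*(-378654) + 311641) = 367306*(90412730196 + 311641) = 367306*90413041837 = 33209252744981122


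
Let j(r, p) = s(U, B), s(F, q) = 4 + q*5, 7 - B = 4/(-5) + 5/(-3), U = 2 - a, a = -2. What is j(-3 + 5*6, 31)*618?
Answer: 31724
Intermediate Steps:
U = 4 (U = 2 - 1*(-2) = 2 + 2 = 4)
B = 142/15 (B = 7 - (4/(-5) + 5/(-3)) = 7 - (4*(-⅕) + 5*(-⅓)) = 7 - (-⅘ - 5/3) = 7 - 1*(-37/15) = 7 + 37/15 = 142/15 ≈ 9.4667)
s(F, q) = 4 + 5*q
j(r, p) = 154/3 (j(r, p) = 4 + 5*(142/15) = 4 + 142/3 = 154/3)
j(-3 + 5*6, 31)*618 = (154/3)*618 = 31724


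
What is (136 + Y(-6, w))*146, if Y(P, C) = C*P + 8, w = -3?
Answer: 23652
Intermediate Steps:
Y(P, C) = 8 + C*P
(136 + Y(-6, w))*146 = (136 + (8 - 3*(-6)))*146 = (136 + (8 + 18))*146 = (136 + 26)*146 = 162*146 = 23652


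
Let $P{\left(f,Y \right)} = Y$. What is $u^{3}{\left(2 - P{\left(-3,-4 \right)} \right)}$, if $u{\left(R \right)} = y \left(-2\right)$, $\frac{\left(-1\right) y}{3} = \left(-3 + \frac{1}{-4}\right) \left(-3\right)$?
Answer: $\frac{1601613}{8} \approx 2.002 \cdot 10^{5}$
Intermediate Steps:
$y = - \frac{117}{4}$ ($y = - 3 \left(-3 + \frac{1}{-4}\right) \left(-3\right) = - 3 \left(-3 - \frac{1}{4}\right) \left(-3\right) = - 3 \left(\left(- \frac{13}{4}\right) \left(-3\right)\right) = \left(-3\right) \frac{39}{4} = - \frac{117}{4} \approx -29.25$)
$u{\left(R \right)} = \frac{117}{2}$ ($u{\left(R \right)} = \left(- \frac{117}{4}\right) \left(-2\right) = \frac{117}{2}$)
$u^{3}{\left(2 - P{\left(-3,-4 \right)} \right)} = \left(\frac{117}{2}\right)^{3} = \frac{1601613}{8}$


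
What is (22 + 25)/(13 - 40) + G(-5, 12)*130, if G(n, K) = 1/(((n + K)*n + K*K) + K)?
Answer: -2177/3267 ≈ -0.66636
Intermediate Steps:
G(n, K) = 1/(K + K**2 + n*(K + n)) (G(n, K) = 1/(((K + n)*n + K**2) + K) = 1/((n*(K + n) + K**2) + K) = 1/((K**2 + n*(K + n)) + K) = 1/(K + K**2 + n*(K + n)))
(22 + 25)/(13 - 40) + G(-5, 12)*130 = (22 + 25)/(13 - 40) + 130/(12 + 12**2 + (-5)**2 + 12*(-5)) = 47/(-27) + 130/(12 + 144 + 25 - 60) = 47*(-1/27) + 130/121 = -47/27 + (1/121)*130 = -47/27 + 130/121 = -2177/3267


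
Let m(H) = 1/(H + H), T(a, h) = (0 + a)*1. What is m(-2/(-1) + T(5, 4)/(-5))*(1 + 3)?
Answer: 2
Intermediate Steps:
T(a, h) = a (T(a, h) = a*1 = a)
m(H) = 1/(2*H)
m(-2/(-1) + T(5, 4)/(-5))*(1 + 3) = (1/(2*(-2/(-1) + 5/(-5))))*(1 + 3) = (1/(2*(-2*(-1) + 5*(-⅕))))*4 = (1/(2*(2 - 1)))*4 = ((½)/1)*4 = ((½)*1)*4 = (½)*4 = 2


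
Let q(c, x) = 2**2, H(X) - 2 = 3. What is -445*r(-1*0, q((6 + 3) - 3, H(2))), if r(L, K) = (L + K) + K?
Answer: -3560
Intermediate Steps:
H(X) = 5 (H(X) = 2 + 3 = 5)
q(c, x) = 4
r(L, K) = L + 2*K (r(L, K) = (K + L) + K = L + 2*K)
-445*r(-1*0, q((6 + 3) - 3, H(2))) = -445*(-1*0 + 2*4) = -445*(0 + 8) = -445*8 = -3560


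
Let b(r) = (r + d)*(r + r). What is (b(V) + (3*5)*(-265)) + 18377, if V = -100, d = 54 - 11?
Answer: 25802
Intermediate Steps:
d = 43
b(r) = 2*r*(43 + r) (b(r) = (r + 43)*(r + r) = (43 + r)*(2*r) = 2*r*(43 + r))
(b(V) + (3*5)*(-265)) + 18377 = (2*(-100)*(43 - 100) + (3*5)*(-265)) + 18377 = (2*(-100)*(-57) + 15*(-265)) + 18377 = (11400 - 3975) + 18377 = 7425 + 18377 = 25802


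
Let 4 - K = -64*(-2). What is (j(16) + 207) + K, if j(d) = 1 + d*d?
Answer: 340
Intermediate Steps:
K = -124 (K = 4 - (-64)*(-2) = 4 - 1*128 = 4 - 128 = -124)
j(d) = 1 + d**2
(j(16) + 207) + K = ((1 + 16**2) + 207) - 124 = ((1 + 256) + 207) - 124 = (257 + 207) - 124 = 464 - 124 = 340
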